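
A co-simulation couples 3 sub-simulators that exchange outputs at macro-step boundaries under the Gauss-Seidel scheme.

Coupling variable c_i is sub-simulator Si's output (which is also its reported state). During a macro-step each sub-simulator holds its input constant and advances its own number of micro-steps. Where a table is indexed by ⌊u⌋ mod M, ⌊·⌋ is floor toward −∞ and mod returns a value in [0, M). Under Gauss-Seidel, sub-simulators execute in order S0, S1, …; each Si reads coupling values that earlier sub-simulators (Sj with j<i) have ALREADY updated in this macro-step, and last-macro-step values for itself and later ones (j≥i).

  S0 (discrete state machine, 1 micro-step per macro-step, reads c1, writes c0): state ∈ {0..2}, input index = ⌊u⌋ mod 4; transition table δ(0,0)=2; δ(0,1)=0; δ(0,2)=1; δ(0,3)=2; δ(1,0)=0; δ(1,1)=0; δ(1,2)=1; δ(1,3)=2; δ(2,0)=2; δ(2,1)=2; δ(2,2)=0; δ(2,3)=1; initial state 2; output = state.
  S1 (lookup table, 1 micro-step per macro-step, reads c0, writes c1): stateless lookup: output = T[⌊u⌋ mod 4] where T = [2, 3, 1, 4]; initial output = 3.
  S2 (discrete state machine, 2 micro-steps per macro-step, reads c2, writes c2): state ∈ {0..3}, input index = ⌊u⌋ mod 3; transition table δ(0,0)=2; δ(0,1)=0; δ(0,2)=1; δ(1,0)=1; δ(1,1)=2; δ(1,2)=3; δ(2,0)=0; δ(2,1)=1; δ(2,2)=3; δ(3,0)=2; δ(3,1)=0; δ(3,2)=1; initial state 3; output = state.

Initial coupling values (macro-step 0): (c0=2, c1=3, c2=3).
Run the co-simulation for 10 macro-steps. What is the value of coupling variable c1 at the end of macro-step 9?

macro 1: S0 reads c1=3 → after 1×micro: 1; S1 reads c0=1 → after 1×micro: 3; S2 reads c2=3 → after 2×micro: 0 ⇒ (c0=1, c1=3, c2=0)
macro 2: S0 reads c1=3 → after 1×micro: 2; S1 reads c0=2 → after 1×micro: 1; S2 reads c2=0 → after 2×micro: 0 ⇒ (c0=2, c1=1, c2=0)
macro 3: S0 reads c1=1 → after 1×micro: 2; S1 reads c0=2 → after 1×micro: 1; S2 reads c2=0 → after 2×micro: 0 ⇒ (c0=2, c1=1, c2=0)
macro 4: S0 reads c1=1 → after 1×micro: 2; S1 reads c0=2 → after 1×micro: 1; S2 reads c2=0 → after 2×micro: 0 ⇒ (c0=2, c1=1, c2=0)
macro 5: S0 reads c1=1 → after 1×micro: 2; S1 reads c0=2 → after 1×micro: 1; S2 reads c2=0 → after 2×micro: 0 ⇒ (c0=2, c1=1, c2=0)
macro 6: S0 reads c1=1 → after 1×micro: 2; S1 reads c0=2 → after 1×micro: 1; S2 reads c2=0 → after 2×micro: 0 ⇒ (c0=2, c1=1, c2=0)
macro 7: S0 reads c1=1 → after 1×micro: 2; S1 reads c0=2 → after 1×micro: 1; S2 reads c2=0 → after 2×micro: 0 ⇒ (c0=2, c1=1, c2=0)
macro 8: S0 reads c1=1 → after 1×micro: 2; S1 reads c0=2 → after 1×micro: 1; S2 reads c2=0 → after 2×micro: 0 ⇒ (c0=2, c1=1, c2=0)
macro 9: S0 reads c1=1 → after 1×micro: 2; S1 reads c0=2 → after 1×micro: 1; S2 reads c2=0 → after 2×micro: 0 ⇒ (c0=2, c1=1, c2=0)
macro 10: S0 reads c1=1 → after 1×micro: 2; S1 reads c0=2 → after 1×micro: 1; S2 reads c2=0 → after 2×micro: 0 ⇒ (c0=2, c1=1, c2=0)

c1 at macro-step 9 = 1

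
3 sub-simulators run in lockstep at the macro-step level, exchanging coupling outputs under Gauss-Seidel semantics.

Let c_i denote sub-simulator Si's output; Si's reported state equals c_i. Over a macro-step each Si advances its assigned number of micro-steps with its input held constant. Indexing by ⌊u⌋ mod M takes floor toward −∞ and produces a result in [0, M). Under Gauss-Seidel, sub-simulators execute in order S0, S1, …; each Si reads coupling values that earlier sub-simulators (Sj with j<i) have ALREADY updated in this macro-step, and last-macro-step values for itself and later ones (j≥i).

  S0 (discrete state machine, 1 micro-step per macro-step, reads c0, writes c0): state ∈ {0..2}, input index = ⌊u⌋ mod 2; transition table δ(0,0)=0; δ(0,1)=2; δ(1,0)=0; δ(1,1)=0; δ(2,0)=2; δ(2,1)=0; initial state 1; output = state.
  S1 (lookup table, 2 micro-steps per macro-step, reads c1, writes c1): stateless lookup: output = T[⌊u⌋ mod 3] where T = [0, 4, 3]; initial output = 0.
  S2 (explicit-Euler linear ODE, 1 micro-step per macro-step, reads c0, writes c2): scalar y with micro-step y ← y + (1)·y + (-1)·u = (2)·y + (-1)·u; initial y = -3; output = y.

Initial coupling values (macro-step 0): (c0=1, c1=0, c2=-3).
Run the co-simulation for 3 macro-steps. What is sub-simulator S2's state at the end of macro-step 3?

macro 1: S0 reads c0=1 → after 1×micro: 0; S1 reads c1=0 → after 2×micro: 0; S2 reads c0=0 → after 1×micro: -6 ⇒ (c0=0, c1=0, c2=-6)
macro 2: S0 reads c0=0 → after 1×micro: 0; S1 reads c1=0 → after 2×micro: 0; S2 reads c0=0 → after 1×micro: -12 ⇒ (c0=0, c1=0, c2=-12)
macro 3: S0 reads c0=0 → after 1×micro: 0; S1 reads c1=0 → after 2×micro: 0; S2 reads c0=0 → after 1×micro: -24 ⇒ (c0=0, c1=0, c2=-24)

S2 state at macro-step 3 = -24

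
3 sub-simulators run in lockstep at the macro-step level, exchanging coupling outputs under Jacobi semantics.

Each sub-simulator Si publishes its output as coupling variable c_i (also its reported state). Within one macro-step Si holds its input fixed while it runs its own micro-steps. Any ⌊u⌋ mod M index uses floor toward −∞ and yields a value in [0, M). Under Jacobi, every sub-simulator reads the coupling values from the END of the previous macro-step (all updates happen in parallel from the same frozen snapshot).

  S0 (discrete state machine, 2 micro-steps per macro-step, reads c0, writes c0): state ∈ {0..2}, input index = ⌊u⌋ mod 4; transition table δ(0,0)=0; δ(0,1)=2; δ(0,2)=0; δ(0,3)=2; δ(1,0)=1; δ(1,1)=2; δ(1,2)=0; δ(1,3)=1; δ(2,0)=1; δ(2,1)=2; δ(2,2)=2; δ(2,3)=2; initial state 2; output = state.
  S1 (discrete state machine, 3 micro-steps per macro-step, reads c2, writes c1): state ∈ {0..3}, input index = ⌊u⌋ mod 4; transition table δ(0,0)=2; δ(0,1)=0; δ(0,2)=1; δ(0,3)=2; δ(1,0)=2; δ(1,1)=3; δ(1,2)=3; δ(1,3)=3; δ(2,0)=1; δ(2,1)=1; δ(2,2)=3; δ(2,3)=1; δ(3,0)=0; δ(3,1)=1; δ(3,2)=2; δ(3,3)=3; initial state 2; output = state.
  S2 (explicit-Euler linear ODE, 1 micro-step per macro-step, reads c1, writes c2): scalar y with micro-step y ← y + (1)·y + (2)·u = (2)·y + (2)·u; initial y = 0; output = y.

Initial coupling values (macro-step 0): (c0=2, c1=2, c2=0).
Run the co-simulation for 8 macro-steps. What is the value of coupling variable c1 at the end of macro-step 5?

macro 1: S0 reads c0=2 → after 2×micro: 2; S1 reads c2=0 → after 3×micro: 1; S2 reads c1=2 → after 1×micro: 4 ⇒ (c0=2, c1=1, c2=4)
macro 2: S0 reads c0=2 → after 2×micro: 2; S1 reads c2=4 → after 3×micro: 2; S2 reads c1=1 → after 1×micro: 10 ⇒ (c0=2, c1=2, c2=10)
macro 3: S0 reads c0=2 → after 2×micro: 2; S1 reads c2=10 → after 3×micro: 3; S2 reads c1=2 → after 1×micro: 24 ⇒ (c0=2, c1=3, c2=24)
macro 4: S0 reads c0=2 → after 2×micro: 2; S1 reads c2=24 → after 3×micro: 1; S2 reads c1=3 → after 1×micro: 54 ⇒ (c0=2, c1=1, c2=54)
macro 5: S0 reads c0=2 → after 2×micro: 2; S1 reads c2=54 → after 3×micro: 3; S2 reads c1=1 → after 1×micro: 110 ⇒ (c0=2, c1=3, c2=110)
macro 6: S0 reads c0=2 → after 2×micro: 2; S1 reads c2=110 → after 3×micro: 2; S2 reads c1=3 → after 1×micro: 226 ⇒ (c0=2, c1=2, c2=226)
macro 7: S0 reads c0=2 → after 2×micro: 2; S1 reads c2=226 → after 3×micro: 3; S2 reads c1=2 → after 1×micro: 456 ⇒ (c0=2, c1=3, c2=456)
macro 8: S0 reads c0=2 → after 2×micro: 2; S1 reads c2=456 → after 3×micro: 1; S2 reads c1=3 → after 1×micro: 918 ⇒ (c0=2, c1=1, c2=918)

c1 at macro-step 5 = 3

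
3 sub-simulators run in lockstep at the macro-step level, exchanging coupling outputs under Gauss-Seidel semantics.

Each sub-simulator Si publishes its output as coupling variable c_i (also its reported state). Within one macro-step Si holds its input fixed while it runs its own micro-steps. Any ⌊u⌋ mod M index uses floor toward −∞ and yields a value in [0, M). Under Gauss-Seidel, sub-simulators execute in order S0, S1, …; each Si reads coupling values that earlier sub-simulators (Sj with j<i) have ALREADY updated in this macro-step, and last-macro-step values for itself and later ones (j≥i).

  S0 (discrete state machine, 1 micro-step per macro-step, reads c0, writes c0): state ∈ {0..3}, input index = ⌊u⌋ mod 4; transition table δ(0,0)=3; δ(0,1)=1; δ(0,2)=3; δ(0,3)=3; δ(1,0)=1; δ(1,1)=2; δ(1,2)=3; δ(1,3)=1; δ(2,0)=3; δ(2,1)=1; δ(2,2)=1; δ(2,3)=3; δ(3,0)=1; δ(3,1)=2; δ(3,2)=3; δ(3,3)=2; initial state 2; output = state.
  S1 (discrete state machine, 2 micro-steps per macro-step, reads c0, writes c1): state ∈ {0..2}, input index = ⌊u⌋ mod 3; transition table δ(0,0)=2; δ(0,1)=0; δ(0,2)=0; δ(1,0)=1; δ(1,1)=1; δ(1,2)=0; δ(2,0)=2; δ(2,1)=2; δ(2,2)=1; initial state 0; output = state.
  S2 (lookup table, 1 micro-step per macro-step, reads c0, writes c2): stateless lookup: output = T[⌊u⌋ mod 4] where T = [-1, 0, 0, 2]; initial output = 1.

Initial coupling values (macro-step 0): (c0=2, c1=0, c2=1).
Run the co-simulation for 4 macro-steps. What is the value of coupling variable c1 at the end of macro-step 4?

macro 1: S0 reads c0=2 → after 1×micro: 1; S1 reads c0=1 → after 2×micro: 0; S2 reads c0=1 → after 1×micro: 0 ⇒ (c0=1, c1=0, c2=0)
macro 2: S0 reads c0=1 → after 1×micro: 2; S1 reads c0=2 → after 2×micro: 0; S2 reads c0=2 → after 1×micro: 0 ⇒ (c0=2, c1=0, c2=0)
macro 3: S0 reads c0=2 → after 1×micro: 1; S1 reads c0=1 → after 2×micro: 0; S2 reads c0=1 → after 1×micro: 0 ⇒ (c0=1, c1=0, c2=0)
macro 4: S0 reads c0=1 → after 1×micro: 2; S1 reads c0=2 → after 2×micro: 0; S2 reads c0=2 → after 1×micro: 0 ⇒ (c0=2, c1=0, c2=0)

c1 at macro-step 4 = 0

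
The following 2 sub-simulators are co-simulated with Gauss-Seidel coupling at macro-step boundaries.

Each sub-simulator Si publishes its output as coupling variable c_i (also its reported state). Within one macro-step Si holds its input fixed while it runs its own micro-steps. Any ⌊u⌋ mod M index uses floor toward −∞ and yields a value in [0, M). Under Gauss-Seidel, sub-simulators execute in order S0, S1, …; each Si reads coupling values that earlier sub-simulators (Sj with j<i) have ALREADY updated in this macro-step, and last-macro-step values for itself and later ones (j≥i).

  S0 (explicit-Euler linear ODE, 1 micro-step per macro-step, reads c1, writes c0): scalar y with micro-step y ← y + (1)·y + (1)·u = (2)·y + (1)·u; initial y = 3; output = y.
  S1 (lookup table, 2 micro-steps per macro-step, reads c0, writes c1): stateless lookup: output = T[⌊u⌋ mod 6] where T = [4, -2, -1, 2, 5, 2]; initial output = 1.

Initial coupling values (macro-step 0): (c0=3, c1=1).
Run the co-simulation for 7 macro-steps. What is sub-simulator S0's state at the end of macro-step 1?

macro 1: S0 reads c1=1 → after 1×micro: 7; S1 reads c0=7 → after 2×micro: -2 ⇒ (c0=7, c1=-2)
macro 2: S0 reads c1=-2 → after 1×micro: 12; S1 reads c0=12 → after 2×micro: 4 ⇒ (c0=12, c1=4)
macro 3: S0 reads c1=4 → after 1×micro: 28; S1 reads c0=28 → after 2×micro: 5 ⇒ (c0=28, c1=5)
macro 4: S0 reads c1=5 → after 1×micro: 61; S1 reads c0=61 → after 2×micro: -2 ⇒ (c0=61, c1=-2)
macro 5: S0 reads c1=-2 → after 1×micro: 120; S1 reads c0=120 → after 2×micro: 4 ⇒ (c0=120, c1=4)
macro 6: S0 reads c1=4 → after 1×micro: 244; S1 reads c0=244 → after 2×micro: 5 ⇒ (c0=244, c1=5)
macro 7: S0 reads c1=5 → after 1×micro: 493; S1 reads c0=493 → after 2×micro: -2 ⇒ (c0=493, c1=-2)

S0 state at macro-step 1 = 7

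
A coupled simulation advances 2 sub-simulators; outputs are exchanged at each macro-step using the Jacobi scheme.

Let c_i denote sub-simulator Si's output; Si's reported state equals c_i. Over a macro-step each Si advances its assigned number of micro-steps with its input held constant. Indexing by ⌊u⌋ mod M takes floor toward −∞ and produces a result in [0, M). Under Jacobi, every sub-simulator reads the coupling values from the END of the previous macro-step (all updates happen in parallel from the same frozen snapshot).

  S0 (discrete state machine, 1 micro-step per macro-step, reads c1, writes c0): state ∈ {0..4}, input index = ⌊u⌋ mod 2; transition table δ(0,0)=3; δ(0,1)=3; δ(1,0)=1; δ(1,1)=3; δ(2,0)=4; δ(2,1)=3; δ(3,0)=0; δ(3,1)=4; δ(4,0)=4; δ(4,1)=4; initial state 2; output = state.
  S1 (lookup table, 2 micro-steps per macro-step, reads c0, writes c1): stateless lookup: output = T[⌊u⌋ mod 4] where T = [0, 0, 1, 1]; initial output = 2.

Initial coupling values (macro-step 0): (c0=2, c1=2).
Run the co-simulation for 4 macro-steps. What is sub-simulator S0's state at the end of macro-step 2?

S0 state at macro-step 2 = 4

macro 1: S0 reads c1=2 → after 1×micro: 4; S1 reads c0=2 → after 2×micro: 1 ⇒ (c0=4, c1=1)
macro 2: S0 reads c1=1 → after 1×micro: 4; S1 reads c0=4 → after 2×micro: 0 ⇒ (c0=4, c1=0)
macro 3: S0 reads c1=0 → after 1×micro: 4; S1 reads c0=4 → after 2×micro: 0 ⇒ (c0=4, c1=0)
macro 4: S0 reads c1=0 → after 1×micro: 4; S1 reads c0=4 → after 2×micro: 0 ⇒ (c0=4, c1=0)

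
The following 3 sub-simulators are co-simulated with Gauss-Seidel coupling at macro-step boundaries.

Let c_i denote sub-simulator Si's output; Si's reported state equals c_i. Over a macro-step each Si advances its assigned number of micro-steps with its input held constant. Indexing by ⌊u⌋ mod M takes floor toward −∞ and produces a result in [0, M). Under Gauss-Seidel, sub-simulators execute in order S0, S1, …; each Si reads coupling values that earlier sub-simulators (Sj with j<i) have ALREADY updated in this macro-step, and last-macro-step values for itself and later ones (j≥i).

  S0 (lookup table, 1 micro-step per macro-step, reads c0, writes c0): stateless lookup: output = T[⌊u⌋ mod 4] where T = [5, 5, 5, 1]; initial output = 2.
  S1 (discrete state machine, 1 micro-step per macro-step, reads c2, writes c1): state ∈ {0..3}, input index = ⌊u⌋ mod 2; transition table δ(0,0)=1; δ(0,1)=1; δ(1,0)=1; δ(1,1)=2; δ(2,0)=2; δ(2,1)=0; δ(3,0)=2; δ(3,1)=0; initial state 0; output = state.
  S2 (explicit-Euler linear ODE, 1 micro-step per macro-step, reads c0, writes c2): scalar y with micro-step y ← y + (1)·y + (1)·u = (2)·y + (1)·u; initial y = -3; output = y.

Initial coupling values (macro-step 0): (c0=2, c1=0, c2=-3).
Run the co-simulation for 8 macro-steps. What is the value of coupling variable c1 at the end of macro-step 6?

macro 1: S0 reads c0=2 → after 1×micro: 5; S1 reads c2=-3 → after 1×micro: 1; S2 reads c0=5 → after 1×micro: -1 ⇒ (c0=5, c1=1, c2=-1)
macro 2: S0 reads c0=5 → after 1×micro: 5; S1 reads c2=-1 → after 1×micro: 2; S2 reads c0=5 → after 1×micro: 3 ⇒ (c0=5, c1=2, c2=3)
macro 3: S0 reads c0=5 → after 1×micro: 5; S1 reads c2=3 → after 1×micro: 0; S2 reads c0=5 → after 1×micro: 11 ⇒ (c0=5, c1=0, c2=11)
macro 4: S0 reads c0=5 → after 1×micro: 5; S1 reads c2=11 → after 1×micro: 1; S2 reads c0=5 → after 1×micro: 27 ⇒ (c0=5, c1=1, c2=27)
macro 5: S0 reads c0=5 → after 1×micro: 5; S1 reads c2=27 → after 1×micro: 2; S2 reads c0=5 → after 1×micro: 59 ⇒ (c0=5, c1=2, c2=59)
macro 6: S0 reads c0=5 → after 1×micro: 5; S1 reads c2=59 → after 1×micro: 0; S2 reads c0=5 → after 1×micro: 123 ⇒ (c0=5, c1=0, c2=123)
macro 7: S0 reads c0=5 → after 1×micro: 5; S1 reads c2=123 → after 1×micro: 1; S2 reads c0=5 → after 1×micro: 251 ⇒ (c0=5, c1=1, c2=251)
macro 8: S0 reads c0=5 → after 1×micro: 5; S1 reads c2=251 → after 1×micro: 2; S2 reads c0=5 → after 1×micro: 507 ⇒ (c0=5, c1=2, c2=507)

c1 at macro-step 6 = 0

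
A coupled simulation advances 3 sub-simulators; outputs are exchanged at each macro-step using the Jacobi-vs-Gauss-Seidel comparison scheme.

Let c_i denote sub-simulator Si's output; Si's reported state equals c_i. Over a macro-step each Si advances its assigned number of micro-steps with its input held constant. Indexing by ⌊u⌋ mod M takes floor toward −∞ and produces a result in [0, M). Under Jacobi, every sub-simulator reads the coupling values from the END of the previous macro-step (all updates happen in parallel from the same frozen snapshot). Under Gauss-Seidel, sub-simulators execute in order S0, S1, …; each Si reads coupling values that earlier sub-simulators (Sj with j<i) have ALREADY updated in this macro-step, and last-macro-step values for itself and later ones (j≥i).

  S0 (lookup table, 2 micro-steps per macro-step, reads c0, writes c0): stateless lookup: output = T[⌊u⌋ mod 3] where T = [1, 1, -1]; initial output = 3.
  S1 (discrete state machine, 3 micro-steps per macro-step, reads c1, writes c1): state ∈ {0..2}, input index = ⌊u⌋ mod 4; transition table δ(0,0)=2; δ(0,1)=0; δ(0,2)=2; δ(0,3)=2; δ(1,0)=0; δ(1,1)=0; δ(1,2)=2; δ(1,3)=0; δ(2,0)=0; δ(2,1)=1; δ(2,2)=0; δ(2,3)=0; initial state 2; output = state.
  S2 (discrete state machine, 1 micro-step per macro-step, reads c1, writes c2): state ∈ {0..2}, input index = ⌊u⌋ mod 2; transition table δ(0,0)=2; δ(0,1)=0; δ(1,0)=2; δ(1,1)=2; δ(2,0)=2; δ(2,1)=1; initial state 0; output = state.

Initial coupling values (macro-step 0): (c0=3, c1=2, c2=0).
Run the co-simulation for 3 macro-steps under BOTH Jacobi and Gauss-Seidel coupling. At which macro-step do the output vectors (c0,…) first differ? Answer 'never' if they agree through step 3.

first divergence at macro-step: never

[Jacobi] macro 1: S0 reads c0=3 → after 2×micro: 1; S1 reads c1=2 → after 3×micro: 0; S2 reads c1=2 → after 1×micro: 2 ⇒ (c0=1, c1=0, c2=2)
[Jacobi] macro 2: S0 reads c0=1 → after 2×micro: 1; S1 reads c1=0 → after 3×micro: 2; S2 reads c1=0 → after 1×micro: 2 ⇒ (c0=1, c1=2, c2=2)
[Jacobi] macro 3: S0 reads c0=1 → after 2×micro: 1; S1 reads c1=2 → after 3×micro: 0; S2 reads c1=2 → after 1×micro: 2 ⇒ (c0=1, c1=0, c2=2)
[Gauss-Seidel] macro 1: S0 reads c0=3 → after 2×micro: 1; S1 reads c1=2 → after 3×micro: 0; S2 reads c1=0 → after 1×micro: 2 ⇒ (c0=1, c1=0, c2=2)
[Gauss-Seidel] macro 2: S0 reads c0=1 → after 2×micro: 1; S1 reads c1=0 → after 3×micro: 2; S2 reads c1=2 → after 1×micro: 2 ⇒ (c0=1, c1=2, c2=2)
[Gauss-Seidel] macro 3: S0 reads c0=1 → after 2×micro: 1; S1 reads c1=2 → after 3×micro: 0; S2 reads c1=0 → after 1×micro: 2 ⇒ (c0=1, c1=0, c2=2)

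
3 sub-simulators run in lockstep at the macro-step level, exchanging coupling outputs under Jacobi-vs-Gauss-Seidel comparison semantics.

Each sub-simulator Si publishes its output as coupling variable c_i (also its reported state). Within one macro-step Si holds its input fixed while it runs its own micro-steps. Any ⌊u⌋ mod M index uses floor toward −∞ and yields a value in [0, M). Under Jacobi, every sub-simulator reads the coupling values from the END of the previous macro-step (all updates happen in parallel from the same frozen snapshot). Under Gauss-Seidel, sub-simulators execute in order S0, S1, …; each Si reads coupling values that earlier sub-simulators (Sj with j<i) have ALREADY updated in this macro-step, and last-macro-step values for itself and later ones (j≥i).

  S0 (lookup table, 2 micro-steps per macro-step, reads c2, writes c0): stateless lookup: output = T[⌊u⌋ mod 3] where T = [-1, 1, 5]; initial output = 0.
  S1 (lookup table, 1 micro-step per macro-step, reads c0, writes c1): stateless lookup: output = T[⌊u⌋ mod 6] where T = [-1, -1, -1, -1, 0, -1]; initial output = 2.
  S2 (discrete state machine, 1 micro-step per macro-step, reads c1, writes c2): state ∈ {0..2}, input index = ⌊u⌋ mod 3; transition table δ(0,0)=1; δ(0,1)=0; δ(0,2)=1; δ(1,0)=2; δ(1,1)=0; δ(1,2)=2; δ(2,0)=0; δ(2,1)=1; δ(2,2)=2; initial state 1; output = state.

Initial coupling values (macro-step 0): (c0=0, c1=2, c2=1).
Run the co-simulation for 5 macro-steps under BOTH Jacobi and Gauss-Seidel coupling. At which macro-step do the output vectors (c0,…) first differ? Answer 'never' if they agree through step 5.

first divergence at macro-step: never

[Jacobi] macro 1: S0 reads c2=1 → after 2×micro: 1; S1 reads c0=0 → after 1×micro: -1; S2 reads c1=2 → after 1×micro: 2 ⇒ (c0=1, c1=-1, c2=2)
[Jacobi] macro 2: S0 reads c2=2 → after 2×micro: 5; S1 reads c0=1 → after 1×micro: -1; S2 reads c1=-1 → after 1×micro: 2 ⇒ (c0=5, c1=-1, c2=2)
[Jacobi] macro 3: S0 reads c2=2 → after 2×micro: 5; S1 reads c0=5 → after 1×micro: -1; S2 reads c1=-1 → after 1×micro: 2 ⇒ (c0=5, c1=-1, c2=2)
[Jacobi] macro 4: S0 reads c2=2 → after 2×micro: 5; S1 reads c0=5 → after 1×micro: -1; S2 reads c1=-1 → after 1×micro: 2 ⇒ (c0=5, c1=-1, c2=2)
[Jacobi] macro 5: S0 reads c2=2 → after 2×micro: 5; S1 reads c0=5 → after 1×micro: -1; S2 reads c1=-1 → after 1×micro: 2 ⇒ (c0=5, c1=-1, c2=2)
[Gauss-Seidel] macro 1: S0 reads c2=1 → after 2×micro: 1; S1 reads c0=1 → after 1×micro: -1; S2 reads c1=-1 → after 1×micro: 2 ⇒ (c0=1, c1=-1, c2=2)
[Gauss-Seidel] macro 2: S0 reads c2=2 → after 2×micro: 5; S1 reads c0=5 → after 1×micro: -1; S2 reads c1=-1 → after 1×micro: 2 ⇒ (c0=5, c1=-1, c2=2)
[Gauss-Seidel] macro 3: S0 reads c2=2 → after 2×micro: 5; S1 reads c0=5 → after 1×micro: -1; S2 reads c1=-1 → after 1×micro: 2 ⇒ (c0=5, c1=-1, c2=2)
[Gauss-Seidel] macro 4: S0 reads c2=2 → after 2×micro: 5; S1 reads c0=5 → after 1×micro: -1; S2 reads c1=-1 → after 1×micro: 2 ⇒ (c0=5, c1=-1, c2=2)
[Gauss-Seidel] macro 5: S0 reads c2=2 → after 2×micro: 5; S1 reads c0=5 → after 1×micro: -1; S2 reads c1=-1 → after 1×micro: 2 ⇒ (c0=5, c1=-1, c2=2)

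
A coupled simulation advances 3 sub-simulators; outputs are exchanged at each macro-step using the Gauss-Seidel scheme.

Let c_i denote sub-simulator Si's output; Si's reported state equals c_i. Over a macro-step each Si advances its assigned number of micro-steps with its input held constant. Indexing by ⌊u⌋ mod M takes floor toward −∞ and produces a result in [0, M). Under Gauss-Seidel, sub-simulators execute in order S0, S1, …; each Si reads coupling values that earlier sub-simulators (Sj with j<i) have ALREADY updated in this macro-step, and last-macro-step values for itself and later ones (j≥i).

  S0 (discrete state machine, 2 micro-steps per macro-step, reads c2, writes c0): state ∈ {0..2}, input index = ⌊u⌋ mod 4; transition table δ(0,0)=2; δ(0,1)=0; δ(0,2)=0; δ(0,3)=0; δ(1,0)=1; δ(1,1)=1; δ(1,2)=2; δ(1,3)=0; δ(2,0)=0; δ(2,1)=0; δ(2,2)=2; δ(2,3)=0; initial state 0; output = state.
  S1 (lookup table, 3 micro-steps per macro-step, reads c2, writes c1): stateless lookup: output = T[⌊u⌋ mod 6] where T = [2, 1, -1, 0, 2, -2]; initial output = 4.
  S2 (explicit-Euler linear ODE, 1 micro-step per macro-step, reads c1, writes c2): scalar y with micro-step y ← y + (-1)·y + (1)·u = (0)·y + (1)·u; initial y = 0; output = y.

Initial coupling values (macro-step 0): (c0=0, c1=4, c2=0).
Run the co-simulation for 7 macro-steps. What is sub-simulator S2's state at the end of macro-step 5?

macro 1: S0 reads c2=0 → after 2×micro: 0; S1 reads c2=0 → after 3×micro: 2; S2 reads c1=2 → after 1×micro: 2 ⇒ (c0=0, c1=2, c2=2)
macro 2: S0 reads c2=2 → after 2×micro: 0; S1 reads c2=2 → after 3×micro: -1; S2 reads c1=-1 → after 1×micro: -1 ⇒ (c0=0, c1=-1, c2=-1)
macro 3: S0 reads c2=-1 → after 2×micro: 0; S1 reads c2=-1 → after 3×micro: -2; S2 reads c1=-2 → after 1×micro: -2 ⇒ (c0=0, c1=-2, c2=-2)
macro 4: S0 reads c2=-2 → after 2×micro: 0; S1 reads c2=-2 → after 3×micro: 2; S2 reads c1=2 → after 1×micro: 2 ⇒ (c0=0, c1=2, c2=2)
macro 5: S0 reads c2=2 → after 2×micro: 0; S1 reads c2=2 → after 3×micro: -1; S2 reads c1=-1 → after 1×micro: -1 ⇒ (c0=0, c1=-1, c2=-1)
macro 6: S0 reads c2=-1 → after 2×micro: 0; S1 reads c2=-1 → after 3×micro: -2; S2 reads c1=-2 → after 1×micro: -2 ⇒ (c0=0, c1=-2, c2=-2)
macro 7: S0 reads c2=-2 → after 2×micro: 0; S1 reads c2=-2 → after 3×micro: 2; S2 reads c1=2 → after 1×micro: 2 ⇒ (c0=0, c1=2, c2=2)

S2 state at macro-step 5 = -1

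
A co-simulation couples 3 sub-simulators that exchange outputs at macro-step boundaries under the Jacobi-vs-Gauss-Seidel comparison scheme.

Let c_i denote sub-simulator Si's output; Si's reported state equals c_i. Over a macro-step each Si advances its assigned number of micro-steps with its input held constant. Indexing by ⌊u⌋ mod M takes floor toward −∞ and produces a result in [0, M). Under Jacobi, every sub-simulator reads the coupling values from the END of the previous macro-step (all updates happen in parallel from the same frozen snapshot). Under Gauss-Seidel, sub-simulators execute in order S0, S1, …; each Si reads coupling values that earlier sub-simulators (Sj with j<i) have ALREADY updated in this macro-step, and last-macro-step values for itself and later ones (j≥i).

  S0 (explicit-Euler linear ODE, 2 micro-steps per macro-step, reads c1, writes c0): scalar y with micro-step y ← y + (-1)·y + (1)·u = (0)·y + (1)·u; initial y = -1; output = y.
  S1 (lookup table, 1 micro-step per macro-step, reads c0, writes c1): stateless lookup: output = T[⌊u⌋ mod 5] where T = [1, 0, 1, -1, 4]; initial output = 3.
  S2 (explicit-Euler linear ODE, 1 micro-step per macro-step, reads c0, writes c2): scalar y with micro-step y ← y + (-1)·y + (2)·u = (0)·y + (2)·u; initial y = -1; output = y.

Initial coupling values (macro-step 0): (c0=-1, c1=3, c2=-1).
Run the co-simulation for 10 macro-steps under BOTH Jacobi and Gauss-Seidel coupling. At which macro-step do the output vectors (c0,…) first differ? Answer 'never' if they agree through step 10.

[Jacobi] macro 1: S0 reads c1=3 → after 2×micro: 3; S1 reads c0=-1 → after 1×micro: 4; S2 reads c0=-1 → after 1×micro: -2 ⇒ (c0=3, c1=4, c2=-2)
[Jacobi] macro 2: S0 reads c1=4 → after 2×micro: 4; S1 reads c0=3 → after 1×micro: -1; S2 reads c0=3 → after 1×micro: 6 ⇒ (c0=4, c1=-1, c2=6)
[Jacobi] macro 3: S0 reads c1=-1 → after 2×micro: -1; S1 reads c0=4 → after 1×micro: 4; S2 reads c0=4 → after 1×micro: 8 ⇒ (c0=-1, c1=4, c2=8)
[Jacobi] macro 4: S0 reads c1=4 → after 2×micro: 4; S1 reads c0=-1 → after 1×micro: 4; S2 reads c0=-1 → after 1×micro: -2 ⇒ (c0=4, c1=4, c2=-2)
[Jacobi] macro 5: S0 reads c1=4 → after 2×micro: 4; S1 reads c0=4 → after 1×micro: 4; S2 reads c0=4 → after 1×micro: 8 ⇒ (c0=4, c1=4, c2=8)
[Jacobi] macro 6: S0 reads c1=4 → after 2×micro: 4; S1 reads c0=4 → after 1×micro: 4; S2 reads c0=4 → after 1×micro: 8 ⇒ (c0=4, c1=4, c2=8)
[Jacobi] macro 7: S0 reads c1=4 → after 2×micro: 4; S1 reads c0=4 → after 1×micro: 4; S2 reads c0=4 → after 1×micro: 8 ⇒ (c0=4, c1=4, c2=8)
[Jacobi] macro 8: S0 reads c1=4 → after 2×micro: 4; S1 reads c0=4 → after 1×micro: 4; S2 reads c0=4 → after 1×micro: 8 ⇒ (c0=4, c1=4, c2=8)
[Jacobi] macro 9: S0 reads c1=4 → after 2×micro: 4; S1 reads c0=4 → after 1×micro: 4; S2 reads c0=4 → after 1×micro: 8 ⇒ (c0=4, c1=4, c2=8)
[Jacobi] macro 10: S0 reads c1=4 → after 2×micro: 4; S1 reads c0=4 → after 1×micro: 4; S2 reads c0=4 → after 1×micro: 8 ⇒ (c0=4, c1=4, c2=8)
[Gauss-Seidel] macro 1: S0 reads c1=3 → after 2×micro: 3; S1 reads c0=3 → after 1×micro: -1; S2 reads c0=3 → after 1×micro: 6 ⇒ (c0=3, c1=-1, c2=6)
[Gauss-Seidel] macro 2: S0 reads c1=-1 → after 2×micro: -1; S1 reads c0=-1 → after 1×micro: 4; S2 reads c0=-1 → after 1×micro: -2 ⇒ (c0=-1, c1=4, c2=-2)
[Gauss-Seidel] macro 3: S0 reads c1=4 → after 2×micro: 4; S1 reads c0=4 → after 1×micro: 4; S2 reads c0=4 → after 1×micro: 8 ⇒ (c0=4, c1=4, c2=8)
[Gauss-Seidel] macro 4: S0 reads c1=4 → after 2×micro: 4; S1 reads c0=4 → after 1×micro: 4; S2 reads c0=4 → after 1×micro: 8 ⇒ (c0=4, c1=4, c2=8)
[Gauss-Seidel] macro 5: S0 reads c1=4 → after 2×micro: 4; S1 reads c0=4 → after 1×micro: 4; S2 reads c0=4 → after 1×micro: 8 ⇒ (c0=4, c1=4, c2=8)
[Gauss-Seidel] macro 6: S0 reads c1=4 → after 2×micro: 4; S1 reads c0=4 → after 1×micro: 4; S2 reads c0=4 → after 1×micro: 8 ⇒ (c0=4, c1=4, c2=8)
[Gauss-Seidel] macro 7: S0 reads c1=4 → after 2×micro: 4; S1 reads c0=4 → after 1×micro: 4; S2 reads c0=4 → after 1×micro: 8 ⇒ (c0=4, c1=4, c2=8)
[Gauss-Seidel] macro 8: S0 reads c1=4 → after 2×micro: 4; S1 reads c0=4 → after 1×micro: 4; S2 reads c0=4 → after 1×micro: 8 ⇒ (c0=4, c1=4, c2=8)
[Gauss-Seidel] macro 9: S0 reads c1=4 → after 2×micro: 4; S1 reads c0=4 → after 1×micro: 4; S2 reads c0=4 → after 1×micro: 8 ⇒ (c0=4, c1=4, c2=8)
[Gauss-Seidel] macro 10: S0 reads c1=4 → after 2×micro: 4; S1 reads c0=4 → after 1×micro: 4; S2 reads c0=4 → after 1×micro: 8 ⇒ (c0=4, c1=4, c2=8)

first divergence at macro-step: 1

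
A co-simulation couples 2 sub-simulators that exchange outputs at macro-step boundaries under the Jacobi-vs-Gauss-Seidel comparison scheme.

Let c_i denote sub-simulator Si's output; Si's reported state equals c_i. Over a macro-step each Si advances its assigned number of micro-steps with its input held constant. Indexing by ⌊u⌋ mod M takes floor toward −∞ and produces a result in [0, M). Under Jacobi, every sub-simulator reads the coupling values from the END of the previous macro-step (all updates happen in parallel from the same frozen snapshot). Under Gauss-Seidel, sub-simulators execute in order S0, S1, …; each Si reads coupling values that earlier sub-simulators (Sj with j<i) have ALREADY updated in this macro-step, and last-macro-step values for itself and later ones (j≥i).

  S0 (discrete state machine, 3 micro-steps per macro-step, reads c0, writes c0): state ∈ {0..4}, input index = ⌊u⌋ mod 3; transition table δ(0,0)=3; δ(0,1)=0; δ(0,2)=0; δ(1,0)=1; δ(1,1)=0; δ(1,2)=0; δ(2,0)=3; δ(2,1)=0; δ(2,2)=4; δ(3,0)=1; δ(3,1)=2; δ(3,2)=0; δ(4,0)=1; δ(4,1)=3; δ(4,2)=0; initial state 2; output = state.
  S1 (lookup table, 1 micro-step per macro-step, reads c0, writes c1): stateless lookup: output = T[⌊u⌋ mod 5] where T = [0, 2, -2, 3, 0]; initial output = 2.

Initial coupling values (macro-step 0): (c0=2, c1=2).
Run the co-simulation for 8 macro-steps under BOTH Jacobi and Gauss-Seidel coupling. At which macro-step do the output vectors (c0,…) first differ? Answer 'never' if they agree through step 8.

first divergence at macro-step: 1

[Jacobi] macro 1: S0 reads c0=2 → after 3×micro: 0; S1 reads c0=2 → after 1×micro: -2 ⇒ (c0=0, c1=-2)
[Jacobi] macro 2: S0 reads c0=0 → after 3×micro: 1; S1 reads c0=0 → after 1×micro: 0 ⇒ (c0=1, c1=0)
[Jacobi] macro 3: S0 reads c0=1 → after 3×micro: 0; S1 reads c0=1 → after 1×micro: 2 ⇒ (c0=0, c1=2)
[Jacobi] macro 4: S0 reads c0=0 → after 3×micro: 1; S1 reads c0=0 → after 1×micro: 0 ⇒ (c0=1, c1=0)
[Jacobi] macro 5: S0 reads c0=1 → after 3×micro: 0; S1 reads c0=1 → after 1×micro: 2 ⇒ (c0=0, c1=2)
[Jacobi] macro 6: S0 reads c0=0 → after 3×micro: 1; S1 reads c0=0 → after 1×micro: 0 ⇒ (c0=1, c1=0)
[Jacobi] macro 7: S0 reads c0=1 → after 3×micro: 0; S1 reads c0=1 → after 1×micro: 2 ⇒ (c0=0, c1=2)
[Jacobi] macro 8: S0 reads c0=0 → after 3×micro: 1; S1 reads c0=0 → after 1×micro: 0 ⇒ (c0=1, c1=0)
[Gauss-Seidel] macro 1: S0 reads c0=2 → after 3×micro: 0; S1 reads c0=0 → after 1×micro: 0 ⇒ (c0=0, c1=0)
[Gauss-Seidel] macro 2: S0 reads c0=0 → after 3×micro: 1; S1 reads c0=1 → after 1×micro: 2 ⇒ (c0=1, c1=2)
[Gauss-Seidel] macro 3: S0 reads c0=1 → after 3×micro: 0; S1 reads c0=0 → after 1×micro: 0 ⇒ (c0=0, c1=0)
[Gauss-Seidel] macro 4: S0 reads c0=0 → after 3×micro: 1; S1 reads c0=1 → after 1×micro: 2 ⇒ (c0=1, c1=2)
[Gauss-Seidel] macro 5: S0 reads c0=1 → after 3×micro: 0; S1 reads c0=0 → after 1×micro: 0 ⇒ (c0=0, c1=0)
[Gauss-Seidel] macro 6: S0 reads c0=0 → after 3×micro: 1; S1 reads c0=1 → after 1×micro: 2 ⇒ (c0=1, c1=2)
[Gauss-Seidel] macro 7: S0 reads c0=1 → after 3×micro: 0; S1 reads c0=0 → after 1×micro: 0 ⇒ (c0=0, c1=0)
[Gauss-Seidel] macro 8: S0 reads c0=0 → after 3×micro: 1; S1 reads c0=1 → after 1×micro: 2 ⇒ (c0=1, c1=2)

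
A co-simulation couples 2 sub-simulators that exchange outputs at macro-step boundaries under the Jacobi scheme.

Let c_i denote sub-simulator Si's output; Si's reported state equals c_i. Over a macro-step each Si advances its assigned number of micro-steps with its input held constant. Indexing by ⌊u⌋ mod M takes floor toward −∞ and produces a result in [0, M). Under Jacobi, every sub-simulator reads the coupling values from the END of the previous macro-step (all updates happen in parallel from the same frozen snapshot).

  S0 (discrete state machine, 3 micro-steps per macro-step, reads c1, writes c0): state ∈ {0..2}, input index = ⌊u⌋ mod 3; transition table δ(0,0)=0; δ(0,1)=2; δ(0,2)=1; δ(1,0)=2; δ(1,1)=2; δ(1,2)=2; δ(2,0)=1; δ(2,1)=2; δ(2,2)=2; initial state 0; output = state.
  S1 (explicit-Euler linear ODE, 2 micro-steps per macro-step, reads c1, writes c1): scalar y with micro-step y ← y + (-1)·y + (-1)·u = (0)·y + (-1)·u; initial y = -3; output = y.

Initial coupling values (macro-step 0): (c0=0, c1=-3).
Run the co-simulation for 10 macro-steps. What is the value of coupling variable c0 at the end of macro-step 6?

c0 at macro-step 6 = 0

macro 1: S0 reads c1=-3 → after 3×micro: 0; S1 reads c1=-3 → after 2×micro: 3 ⇒ (c0=0, c1=3)
macro 2: S0 reads c1=3 → after 3×micro: 0; S1 reads c1=3 → after 2×micro: -3 ⇒ (c0=0, c1=-3)
macro 3: S0 reads c1=-3 → after 3×micro: 0; S1 reads c1=-3 → after 2×micro: 3 ⇒ (c0=0, c1=3)
macro 4: S0 reads c1=3 → after 3×micro: 0; S1 reads c1=3 → after 2×micro: -3 ⇒ (c0=0, c1=-3)
macro 5: S0 reads c1=-3 → after 3×micro: 0; S1 reads c1=-3 → after 2×micro: 3 ⇒ (c0=0, c1=3)
macro 6: S0 reads c1=3 → after 3×micro: 0; S1 reads c1=3 → after 2×micro: -3 ⇒ (c0=0, c1=-3)
macro 7: S0 reads c1=-3 → after 3×micro: 0; S1 reads c1=-3 → after 2×micro: 3 ⇒ (c0=0, c1=3)
macro 8: S0 reads c1=3 → after 3×micro: 0; S1 reads c1=3 → after 2×micro: -3 ⇒ (c0=0, c1=-3)
macro 9: S0 reads c1=-3 → after 3×micro: 0; S1 reads c1=-3 → after 2×micro: 3 ⇒ (c0=0, c1=3)
macro 10: S0 reads c1=3 → after 3×micro: 0; S1 reads c1=3 → after 2×micro: -3 ⇒ (c0=0, c1=-3)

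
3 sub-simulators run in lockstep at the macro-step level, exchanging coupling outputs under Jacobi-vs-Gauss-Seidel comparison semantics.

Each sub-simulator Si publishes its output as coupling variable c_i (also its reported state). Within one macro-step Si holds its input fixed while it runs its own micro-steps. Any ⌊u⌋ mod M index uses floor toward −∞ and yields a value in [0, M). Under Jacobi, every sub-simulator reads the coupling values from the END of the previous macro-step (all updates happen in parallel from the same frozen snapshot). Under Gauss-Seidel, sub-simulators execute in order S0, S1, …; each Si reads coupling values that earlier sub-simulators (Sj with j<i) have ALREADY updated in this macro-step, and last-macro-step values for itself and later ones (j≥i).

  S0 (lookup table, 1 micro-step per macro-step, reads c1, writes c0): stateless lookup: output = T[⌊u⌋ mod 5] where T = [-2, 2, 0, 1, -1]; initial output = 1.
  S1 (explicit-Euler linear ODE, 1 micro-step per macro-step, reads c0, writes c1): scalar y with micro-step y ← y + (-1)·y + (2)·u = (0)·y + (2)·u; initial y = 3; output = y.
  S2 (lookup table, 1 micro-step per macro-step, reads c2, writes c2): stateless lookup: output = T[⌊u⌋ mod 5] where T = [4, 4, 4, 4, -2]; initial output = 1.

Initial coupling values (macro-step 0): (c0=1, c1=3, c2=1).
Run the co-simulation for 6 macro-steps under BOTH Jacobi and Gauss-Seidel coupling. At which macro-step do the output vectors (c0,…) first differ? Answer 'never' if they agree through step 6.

first divergence at macro-step: 2

[Jacobi] macro 1: S0 reads c1=3 → after 1×micro: 1; S1 reads c0=1 → after 1×micro: 2; S2 reads c2=1 → after 1×micro: 4 ⇒ (c0=1, c1=2, c2=4)
[Jacobi] macro 2: S0 reads c1=2 → after 1×micro: 0; S1 reads c0=1 → after 1×micro: 2; S2 reads c2=4 → after 1×micro: -2 ⇒ (c0=0, c1=2, c2=-2)
[Jacobi] macro 3: S0 reads c1=2 → after 1×micro: 0; S1 reads c0=0 → after 1×micro: 0; S2 reads c2=-2 → after 1×micro: 4 ⇒ (c0=0, c1=0, c2=4)
[Jacobi] macro 4: S0 reads c1=0 → after 1×micro: -2; S1 reads c0=0 → after 1×micro: 0; S2 reads c2=4 → after 1×micro: -2 ⇒ (c0=-2, c1=0, c2=-2)
[Jacobi] macro 5: S0 reads c1=0 → after 1×micro: -2; S1 reads c0=-2 → after 1×micro: -4; S2 reads c2=-2 → after 1×micro: 4 ⇒ (c0=-2, c1=-4, c2=4)
[Jacobi] macro 6: S0 reads c1=-4 → after 1×micro: 2; S1 reads c0=-2 → after 1×micro: -4; S2 reads c2=4 → after 1×micro: -2 ⇒ (c0=2, c1=-4, c2=-2)
[Gauss-Seidel] macro 1: S0 reads c1=3 → after 1×micro: 1; S1 reads c0=1 → after 1×micro: 2; S2 reads c2=1 → after 1×micro: 4 ⇒ (c0=1, c1=2, c2=4)
[Gauss-Seidel] macro 2: S0 reads c1=2 → after 1×micro: 0; S1 reads c0=0 → after 1×micro: 0; S2 reads c2=4 → after 1×micro: -2 ⇒ (c0=0, c1=0, c2=-2)
[Gauss-Seidel] macro 3: S0 reads c1=0 → after 1×micro: -2; S1 reads c0=-2 → after 1×micro: -4; S2 reads c2=-2 → after 1×micro: 4 ⇒ (c0=-2, c1=-4, c2=4)
[Gauss-Seidel] macro 4: S0 reads c1=-4 → after 1×micro: 2; S1 reads c0=2 → after 1×micro: 4; S2 reads c2=4 → after 1×micro: -2 ⇒ (c0=2, c1=4, c2=-2)
[Gauss-Seidel] macro 5: S0 reads c1=4 → after 1×micro: -1; S1 reads c0=-1 → after 1×micro: -2; S2 reads c2=-2 → after 1×micro: 4 ⇒ (c0=-1, c1=-2, c2=4)
[Gauss-Seidel] macro 6: S0 reads c1=-2 → after 1×micro: 1; S1 reads c0=1 → after 1×micro: 2; S2 reads c2=4 → after 1×micro: -2 ⇒ (c0=1, c1=2, c2=-2)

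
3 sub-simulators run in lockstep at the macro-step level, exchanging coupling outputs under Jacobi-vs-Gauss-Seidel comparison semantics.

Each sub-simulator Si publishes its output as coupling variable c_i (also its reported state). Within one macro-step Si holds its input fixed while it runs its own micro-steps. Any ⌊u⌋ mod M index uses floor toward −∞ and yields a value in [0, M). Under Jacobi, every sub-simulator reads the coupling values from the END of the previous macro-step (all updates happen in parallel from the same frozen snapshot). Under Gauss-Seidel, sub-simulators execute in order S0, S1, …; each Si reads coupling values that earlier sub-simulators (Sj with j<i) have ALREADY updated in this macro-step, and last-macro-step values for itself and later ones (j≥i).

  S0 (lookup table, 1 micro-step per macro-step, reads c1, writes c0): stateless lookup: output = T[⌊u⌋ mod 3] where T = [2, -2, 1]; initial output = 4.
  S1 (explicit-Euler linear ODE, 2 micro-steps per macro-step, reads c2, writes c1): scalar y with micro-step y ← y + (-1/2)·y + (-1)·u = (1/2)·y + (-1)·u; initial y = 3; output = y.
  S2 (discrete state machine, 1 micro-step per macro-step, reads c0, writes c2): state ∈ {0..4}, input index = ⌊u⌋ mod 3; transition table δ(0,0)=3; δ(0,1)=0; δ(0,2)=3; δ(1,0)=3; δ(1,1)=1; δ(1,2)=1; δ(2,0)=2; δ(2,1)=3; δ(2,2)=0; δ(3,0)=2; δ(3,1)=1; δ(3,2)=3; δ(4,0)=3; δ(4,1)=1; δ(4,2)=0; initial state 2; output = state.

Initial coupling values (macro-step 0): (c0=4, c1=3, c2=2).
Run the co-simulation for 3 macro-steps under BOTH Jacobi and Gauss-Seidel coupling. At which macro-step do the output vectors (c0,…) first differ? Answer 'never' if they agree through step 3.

[Jacobi] macro 1: S0 reads c1=3 → after 1×micro: 2; S1 reads c2=2 → after 2×micro: -9/4; S2 reads c0=4 → after 1×micro: 3 ⇒ (c0=2, c1=-9/4, c2=3)
[Jacobi] macro 2: S0 reads c1=-9/4 → after 1×micro: 2; S1 reads c2=3 → after 2×micro: -81/16; S2 reads c0=2 → after 1×micro: 3 ⇒ (c0=2, c1=-81/16, c2=3)
[Jacobi] macro 3: S0 reads c1=-81/16 → after 1×micro: 2; S1 reads c2=3 → after 2×micro: -369/64; S2 reads c0=2 → after 1×micro: 3 ⇒ (c0=2, c1=-369/64, c2=3)
[Gauss-Seidel] macro 1: S0 reads c1=3 → after 1×micro: 2; S1 reads c2=2 → after 2×micro: -9/4; S2 reads c0=2 → after 1×micro: 0 ⇒ (c0=2, c1=-9/4, c2=0)
[Gauss-Seidel] macro 2: S0 reads c1=-9/4 → after 1×micro: 2; S1 reads c2=0 → after 2×micro: -9/16; S2 reads c0=2 → after 1×micro: 3 ⇒ (c0=2, c1=-9/16, c2=3)
[Gauss-Seidel] macro 3: S0 reads c1=-9/16 → after 1×micro: 1; S1 reads c2=3 → after 2×micro: -297/64; S2 reads c0=1 → after 1×micro: 1 ⇒ (c0=1, c1=-297/64, c2=1)

first divergence at macro-step: 1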